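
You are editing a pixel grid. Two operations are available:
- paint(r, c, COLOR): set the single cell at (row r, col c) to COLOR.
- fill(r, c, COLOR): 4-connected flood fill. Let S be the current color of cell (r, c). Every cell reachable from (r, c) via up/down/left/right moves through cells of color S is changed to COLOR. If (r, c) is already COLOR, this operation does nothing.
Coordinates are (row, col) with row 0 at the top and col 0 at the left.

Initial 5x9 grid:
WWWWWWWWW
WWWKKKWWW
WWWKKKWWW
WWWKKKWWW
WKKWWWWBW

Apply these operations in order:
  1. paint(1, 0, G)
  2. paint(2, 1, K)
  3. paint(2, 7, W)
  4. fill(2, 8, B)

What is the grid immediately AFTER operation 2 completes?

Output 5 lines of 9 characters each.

After op 1 paint(1,0,G):
WWWWWWWWW
GWWKKKWWW
WWWKKKWWW
WWWKKKWWW
WKKWWWWBW
After op 2 paint(2,1,K):
WWWWWWWWW
GWWKKKWWW
WKWKKKWWW
WWWKKKWWW
WKKWWWWBW

Answer: WWWWWWWWW
GWWKKKWWW
WKWKKKWWW
WWWKKKWWW
WKKWWWWBW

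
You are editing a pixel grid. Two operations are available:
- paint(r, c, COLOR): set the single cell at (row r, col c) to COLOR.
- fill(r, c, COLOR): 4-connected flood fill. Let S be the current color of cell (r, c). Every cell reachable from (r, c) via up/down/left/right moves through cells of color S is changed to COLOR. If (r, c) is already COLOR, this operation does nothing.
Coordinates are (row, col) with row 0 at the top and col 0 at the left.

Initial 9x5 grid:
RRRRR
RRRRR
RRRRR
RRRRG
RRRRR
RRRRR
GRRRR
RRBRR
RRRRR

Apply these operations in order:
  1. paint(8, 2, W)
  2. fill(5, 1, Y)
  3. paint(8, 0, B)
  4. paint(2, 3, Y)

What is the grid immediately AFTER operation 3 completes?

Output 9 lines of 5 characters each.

Answer: YYYYY
YYYYY
YYYYY
YYYYG
YYYYY
YYYYY
GYYYY
YYBYY
BYWYY

Derivation:
After op 1 paint(8,2,W):
RRRRR
RRRRR
RRRRR
RRRRG
RRRRR
RRRRR
GRRRR
RRBRR
RRWRR
After op 2 fill(5,1,Y) [41 cells changed]:
YYYYY
YYYYY
YYYYY
YYYYG
YYYYY
YYYYY
GYYYY
YYBYY
YYWYY
After op 3 paint(8,0,B):
YYYYY
YYYYY
YYYYY
YYYYG
YYYYY
YYYYY
GYYYY
YYBYY
BYWYY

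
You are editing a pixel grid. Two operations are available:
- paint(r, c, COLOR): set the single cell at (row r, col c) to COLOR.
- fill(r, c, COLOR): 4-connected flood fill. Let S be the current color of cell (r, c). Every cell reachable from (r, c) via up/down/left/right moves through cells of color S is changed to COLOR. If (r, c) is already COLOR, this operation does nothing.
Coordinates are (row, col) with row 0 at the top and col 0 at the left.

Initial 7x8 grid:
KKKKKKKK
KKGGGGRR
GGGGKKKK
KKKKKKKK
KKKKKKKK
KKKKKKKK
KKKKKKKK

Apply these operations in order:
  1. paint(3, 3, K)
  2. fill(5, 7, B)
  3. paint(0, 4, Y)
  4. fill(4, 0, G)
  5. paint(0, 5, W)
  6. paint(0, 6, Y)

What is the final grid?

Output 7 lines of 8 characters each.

After op 1 paint(3,3,K):
KKKKKKKK
KKGGGGRR
GGGGKKKK
KKKKKKKK
KKKKKKKK
KKKKKKKK
KKKKKKKK
After op 2 fill(5,7,B) [36 cells changed]:
KKKKKKKK
KKGGGGRR
GGGGBBBB
BBBBBBBB
BBBBBBBB
BBBBBBBB
BBBBBBBB
After op 3 paint(0,4,Y):
KKKKYKKK
KKGGGGRR
GGGGBBBB
BBBBBBBB
BBBBBBBB
BBBBBBBB
BBBBBBBB
After op 4 fill(4,0,G) [36 cells changed]:
KKKKYKKK
KKGGGGRR
GGGGGGGG
GGGGGGGG
GGGGGGGG
GGGGGGGG
GGGGGGGG
After op 5 paint(0,5,W):
KKKKYWKK
KKGGGGRR
GGGGGGGG
GGGGGGGG
GGGGGGGG
GGGGGGGG
GGGGGGGG
After op 6 paint(0,6,Y):
KKKKYWYK
KKGGGGRR
GGGGGGGG
GGGGGGGG
GGGGGGGG
GGGGGGGG
GGGGGGGG

Answer: KKKKYWYK
KKGGGGRR
GGGGGGGG
GGGGGGGG
GGGGGGGG
GGGGGGGG
GGGGGGGG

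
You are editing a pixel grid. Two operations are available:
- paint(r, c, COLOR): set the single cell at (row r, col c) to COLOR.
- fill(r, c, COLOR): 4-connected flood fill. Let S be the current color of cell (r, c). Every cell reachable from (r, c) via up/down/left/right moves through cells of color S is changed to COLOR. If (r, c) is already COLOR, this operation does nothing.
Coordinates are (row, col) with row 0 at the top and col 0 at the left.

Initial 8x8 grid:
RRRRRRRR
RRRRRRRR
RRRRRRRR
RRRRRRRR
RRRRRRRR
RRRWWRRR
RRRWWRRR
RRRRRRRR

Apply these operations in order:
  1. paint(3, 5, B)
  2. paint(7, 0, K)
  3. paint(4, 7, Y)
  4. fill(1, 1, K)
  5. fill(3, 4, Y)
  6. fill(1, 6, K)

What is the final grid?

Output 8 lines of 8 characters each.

After op 1 paint(3,5,B):
RRRRRRRR
RRRRRRRR
RRRRRRRR
RRRRRBRR
RRRRRRRR
RRRWWRRR
RRRWWRRR
RRRRRRRR
After op 2 paint(7,0,K):
RRRRRRRR
RRRRRRRR
RRRRRRRR
RRRRRBRR
RRRRRRRR
RRRWWRRR
RRRWWRRR
KRRRRRRR
After op 3 paint(4,7,Y):
RRRRRRRR
RRRRRRRR
RRRRRRRR
RRRRRBRR
RRRRRRRY
RRRWWRRR
RRRWWRRR
KRRRRRRR
After op 4 fill(1,1,K) [57 cells changed]:
KKKKKKKK
KKKKKKKK
KKKKKKKK
KKKKKBKK
KKKKKKKY
KKKWWKKK
KKKWWKKK
KKKKKKKK
After op 5 fill(3,4,Y) [58 cells changed]:
YYYYYYYY
YYYYYYYY
YYYYYYYY
YYYYYBYY
YYYYYYYY
YYYWWYYY
YYYWWYYY
YYYYYYYY
After op 6 fill(1,6,K) [59 cells changed]:
KKKKKKKK
KKKKKKKK
KKKKKKKK
KKKKKBKK
KKKKKKKK
KKKWWKKK
KKKWWKKK
KKKKKKKK

Answer: KKKKKKKK
KKKKKKKK
KKKKKKKK
KKKKKBKK
KKKKKKKK
KKKWWKKK
KKKWWKKK
KKKKKKKK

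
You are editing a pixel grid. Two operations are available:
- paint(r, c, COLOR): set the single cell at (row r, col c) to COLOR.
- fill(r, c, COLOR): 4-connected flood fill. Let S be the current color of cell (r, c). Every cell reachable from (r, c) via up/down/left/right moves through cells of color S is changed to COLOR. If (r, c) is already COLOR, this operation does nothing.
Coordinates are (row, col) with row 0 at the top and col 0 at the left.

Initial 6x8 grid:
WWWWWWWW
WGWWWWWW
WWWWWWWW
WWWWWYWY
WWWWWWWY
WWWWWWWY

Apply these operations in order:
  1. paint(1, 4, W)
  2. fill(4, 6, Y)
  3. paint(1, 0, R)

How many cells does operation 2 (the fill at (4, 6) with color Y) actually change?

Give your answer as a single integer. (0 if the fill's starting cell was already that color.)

Answer: 43

Derivation:
After op 1 paint(1,4,W):
WWWWWWWW
WGWWWWWW
WWWWWWWW
WWWWWYWY
WWWWWWWY
WWWWWWWY
After op 2 fill(4,6,Y) [43 cells changed]:
YYYYYYYY
YGYYYYYY
YYYYYYYY
YYYYYYYY
YYYYYYYY
YYYYYYYY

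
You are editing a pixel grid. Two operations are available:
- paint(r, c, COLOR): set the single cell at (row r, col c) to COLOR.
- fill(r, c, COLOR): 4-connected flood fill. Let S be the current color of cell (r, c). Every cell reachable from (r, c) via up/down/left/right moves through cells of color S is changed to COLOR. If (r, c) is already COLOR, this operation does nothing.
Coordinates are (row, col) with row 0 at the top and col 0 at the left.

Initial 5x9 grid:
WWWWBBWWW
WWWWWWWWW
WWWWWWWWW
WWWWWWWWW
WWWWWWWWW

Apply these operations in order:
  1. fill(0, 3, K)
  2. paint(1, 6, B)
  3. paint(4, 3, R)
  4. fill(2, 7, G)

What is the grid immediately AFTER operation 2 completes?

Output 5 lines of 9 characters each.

After op 1 fill(0,3,K) [43 cells changed]:
KKKKBBKKK
KKKKKKKKK
KKKKKKKKK
KKKKKKKKK
KKKKKKKKK
After op 2 paint(1,6,B):
KKKKBBKKK
KKKKKKBKK
KKKKKKKKK
KKKKKKKKK
KKKKKKKKK

Answer: KKKKBBKKK
KKKKKKBKK
KKKKKKKKK
KKKKKKKKK
KKKKKKKKK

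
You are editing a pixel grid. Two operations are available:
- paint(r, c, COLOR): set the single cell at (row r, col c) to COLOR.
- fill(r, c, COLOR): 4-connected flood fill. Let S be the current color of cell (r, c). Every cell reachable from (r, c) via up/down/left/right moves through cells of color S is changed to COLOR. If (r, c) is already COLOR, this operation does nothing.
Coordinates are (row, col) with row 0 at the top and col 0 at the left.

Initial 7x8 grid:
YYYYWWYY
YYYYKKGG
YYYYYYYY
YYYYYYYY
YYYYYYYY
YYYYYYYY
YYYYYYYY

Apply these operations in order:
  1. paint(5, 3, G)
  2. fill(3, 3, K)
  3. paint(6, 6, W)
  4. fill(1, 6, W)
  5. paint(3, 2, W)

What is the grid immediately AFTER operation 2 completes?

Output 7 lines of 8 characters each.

Answer: KKKKWWYY
KKKKKKGG
KKKKKKKK
KKKKKKKK
KKKKKKKK
KKKGKKKK
KKKKKKKK

Derivation:
After op 1 paint(5,3,G):
YYYYWWYY
YYYYKKGG
YYYYYYYY
YYYYYYYY
YYYYYYYY
YYYGYYYY
YYYYYYYY
After op 2 fill(3,3,K) [47 cells changed]:
KKKKWWYY
KKKKKKGG
KKKKKKKK
KKKKKKKK
KKKKKKKK
KKKGKKKK
KKKKKKKK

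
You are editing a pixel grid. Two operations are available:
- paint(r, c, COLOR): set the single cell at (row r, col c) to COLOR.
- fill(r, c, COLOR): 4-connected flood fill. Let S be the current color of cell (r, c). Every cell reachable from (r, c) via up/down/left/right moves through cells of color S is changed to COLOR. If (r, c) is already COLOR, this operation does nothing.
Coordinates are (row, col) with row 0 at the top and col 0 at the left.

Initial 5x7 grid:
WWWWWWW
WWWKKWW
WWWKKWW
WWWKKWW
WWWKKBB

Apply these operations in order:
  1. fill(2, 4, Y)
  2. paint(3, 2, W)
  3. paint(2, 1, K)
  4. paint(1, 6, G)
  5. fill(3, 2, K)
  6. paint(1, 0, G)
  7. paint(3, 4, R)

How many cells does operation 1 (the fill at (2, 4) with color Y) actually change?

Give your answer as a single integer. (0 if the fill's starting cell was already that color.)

Answer: 8

Derivation:
After op 1 fill(2,4,Y) [8 cells changed]:
WWWWWWW
WWWYYWW
WWWYYWW
WWWYYWW
WWWYYBB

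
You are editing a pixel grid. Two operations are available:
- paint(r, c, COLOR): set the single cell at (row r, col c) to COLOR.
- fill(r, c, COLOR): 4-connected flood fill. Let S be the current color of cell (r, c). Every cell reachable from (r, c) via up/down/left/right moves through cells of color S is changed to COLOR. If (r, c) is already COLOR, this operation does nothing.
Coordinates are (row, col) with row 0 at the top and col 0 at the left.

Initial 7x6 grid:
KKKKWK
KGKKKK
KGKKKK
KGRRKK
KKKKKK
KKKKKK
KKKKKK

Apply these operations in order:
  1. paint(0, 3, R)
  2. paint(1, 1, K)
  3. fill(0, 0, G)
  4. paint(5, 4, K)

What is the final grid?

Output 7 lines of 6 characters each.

After op 1 paint(0,3,R):
KKKRWK
KGKKKK
KGKKKK
KGRRKK
KKKKKK
KKKKKK
KKKKKK
After op 2 paint(1,1,K):
KKKRWK
KKKKKK
KGKKKK
KGRRKK
KKKKKK
KKKKKK
KKKKKK
After op 3 fill(0,0,G) [36 cells changed]:
GGGRWG
GGGGGG
GGGGGG
GGRRGG
GGGGGG
GGGGGG
GGGGGG
After op 4 paint(5,4,K):
GGGRWG
GGGGGG
GGGGGG
GGRRGG
GGGGGG
GGGGKG
GGGGGG

Answer: GGGRWG
GGGGGG
GGGGGG
GGRRGG
GGGGGG
GGGGKG
GGGGGG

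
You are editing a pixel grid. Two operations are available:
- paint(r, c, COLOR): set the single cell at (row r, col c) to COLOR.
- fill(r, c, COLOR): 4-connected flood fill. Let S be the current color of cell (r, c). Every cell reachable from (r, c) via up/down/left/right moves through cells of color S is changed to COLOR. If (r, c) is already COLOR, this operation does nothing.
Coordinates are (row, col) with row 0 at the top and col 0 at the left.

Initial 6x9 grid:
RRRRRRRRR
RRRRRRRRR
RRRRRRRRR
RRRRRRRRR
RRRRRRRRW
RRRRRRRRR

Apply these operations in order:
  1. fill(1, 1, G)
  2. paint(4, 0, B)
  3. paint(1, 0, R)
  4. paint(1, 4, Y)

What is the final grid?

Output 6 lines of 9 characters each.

Answer: GGGGGGGGG
RGGGYGGGG
GGGGGGGGG
GGGGGGGGG
BGGGGGGGW
GGGGGGGGG

Derivation:
After op 1 fill(1,1,G) [53 cells changed]:
GGGGGGGGG
GGGGGGGGG
GGGGGGGGG
GGGGGGGGG
GGGGGGGGW
GGGGGGGGG
After op 2 paint(4,0,B):
GGGGGGGGG
GGGGGGGGG
GGGGGGGGG
GGGGGGGGG
BGGGGGGGW
GGGGGGGGG
After op 3 paint(1,0,R):
GGGGGGGGG
RGGGGGGGG
GGGGGGGGG
GGGGGGGGG
BGGGGGGGW
GGGGGGGGG
After op 4 paint(1,4,Y):
GGGGGGGGG
RGGGYGGGG
GGGGGGGGG
GGGGGGGGG
BGGGGGGGW
GGGGGGGGG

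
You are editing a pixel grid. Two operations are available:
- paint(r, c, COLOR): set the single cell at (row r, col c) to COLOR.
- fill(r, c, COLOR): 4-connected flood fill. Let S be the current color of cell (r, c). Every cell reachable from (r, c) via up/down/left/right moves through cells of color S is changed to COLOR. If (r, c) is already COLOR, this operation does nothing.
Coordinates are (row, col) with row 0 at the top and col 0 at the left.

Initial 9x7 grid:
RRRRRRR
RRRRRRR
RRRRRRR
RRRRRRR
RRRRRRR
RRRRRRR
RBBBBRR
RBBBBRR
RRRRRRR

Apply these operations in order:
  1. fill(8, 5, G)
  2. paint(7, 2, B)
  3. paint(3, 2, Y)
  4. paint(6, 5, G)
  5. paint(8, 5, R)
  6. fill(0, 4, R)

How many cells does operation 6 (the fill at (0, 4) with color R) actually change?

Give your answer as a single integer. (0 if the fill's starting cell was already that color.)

Answer: 53

Derivation:
After op 1 fill(8,5,G) [55 cells changed]:
GGGGGGG
GGGGGGG
GGGGGGG
GGGGGGG
GGGGGGG
GGGGGGG
GBBBBGG
GBBBBGG
GGGGGGG
After op 2 paint(7,2,B):
GGGGGGG
GGGGGGG
GGGGGGG
GGGGGGG
GGGGGGG
GGGGGGG
GBBBBGG
GBBBBGG
GGGGGGG
After op 3 paint(3,2,Y):
GGGGGGG
GGGGGGG
GGGGGGG
GGYGGGG
GGGGGGG
GGGGGGG
GBBBBGG
GBBBBGG
GGGGGGG
After op 4 paint(6,5,G):
GGGGGGG
GGGGGGG
GGGGGGG
GGYGGGG
GGGGGGG
GGGGGGG
GBBBBGG
GBBBBGG
GGGGGGG
After op 5 paint(8,5,R):
GGGGGGG
GGGGGGG
GGGGGGG
GGYGGGG
GGGGGGG
GGGGGGG
GBBBBGG
GBBBBGG
GGGGGRG
After op 6 fill(0,4,R) [53 cells changed]:
RRRRRRR
RRRRRRR
RRRRRRR
RRYRRRR
RRRRRRR
RRRRRRR
RBBBBRR
RBBBBRR
RRRRRRR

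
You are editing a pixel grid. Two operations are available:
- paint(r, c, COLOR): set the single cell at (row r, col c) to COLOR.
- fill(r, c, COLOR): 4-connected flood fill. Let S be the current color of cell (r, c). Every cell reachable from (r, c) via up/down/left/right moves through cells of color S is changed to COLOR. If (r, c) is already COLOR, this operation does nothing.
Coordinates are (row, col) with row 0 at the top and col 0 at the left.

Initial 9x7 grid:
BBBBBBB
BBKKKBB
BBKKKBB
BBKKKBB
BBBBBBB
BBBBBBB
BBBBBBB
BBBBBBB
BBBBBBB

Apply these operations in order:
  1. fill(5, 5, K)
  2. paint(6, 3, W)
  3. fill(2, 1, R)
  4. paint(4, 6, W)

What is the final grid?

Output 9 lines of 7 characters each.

Answer: RRRRRRR
RRRRRRR
RRRRRRR
RRRRRRR
RRRRRRW
RRRRRRR
RRRWRRR
RRRRRRR
RRRRRRR

Derivation:
After op 1 fill(5,5,K) [54 cells changed]:
KKKKKKK
KKKKKKK
KKKKKKK
KKKKKKK
KKKKKKK
KKKKKKK
KKKKKKK
KKKKKKK
KKKKKKK
After op 2 paint(6,3,W):
KKKKKKK
KKKKKKK
KKKKKKK
KKKKKKK
KKKKKKK
KKKKKKK
KKKWKKK
KKKKKKK
KKKKKKK
After op 3 fill(2,1,R) [62 cells changed]:
RRRRRRR
RRRRRRR
RRRRRRR
RRRRRRR
RRRRRRR
RRRRRRR
RRRWRRR
RRRRRRR
RRRRRRR
After op 4 paint(4,6,W):
RRRRRRR
RRRRRRR
RRRRRRR
RRRRRRR
RRRRRRW
RRRRRRR
RRRWRRR
RRRRRRR
RRRRRRR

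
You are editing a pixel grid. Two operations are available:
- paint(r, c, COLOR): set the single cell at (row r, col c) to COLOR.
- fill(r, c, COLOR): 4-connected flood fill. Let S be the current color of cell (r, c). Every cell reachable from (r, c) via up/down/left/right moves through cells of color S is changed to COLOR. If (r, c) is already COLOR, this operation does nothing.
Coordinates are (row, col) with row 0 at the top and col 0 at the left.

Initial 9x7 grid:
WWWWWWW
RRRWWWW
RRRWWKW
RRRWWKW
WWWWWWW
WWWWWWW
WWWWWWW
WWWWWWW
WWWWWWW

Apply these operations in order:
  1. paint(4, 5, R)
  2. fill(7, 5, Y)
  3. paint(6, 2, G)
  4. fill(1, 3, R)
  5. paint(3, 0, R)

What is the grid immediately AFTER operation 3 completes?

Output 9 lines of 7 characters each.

After op 1 paint(4,5,R):
WWWWWWW
RRRWWWW
RRRWWKW
RRRWWKW
WWWWWRW
WWWWWWW
WWWWWWW
WWWWWWW
WWWWWWW
After op 2 fill(7,5,Y) [51 cells changed]:
YYYYYYY
RRRYYYY
RRRYYKY
RRRYYKY
YYYYYRY
YYYYYYY
YYYYYYY
YYYYYYY
YYYYYYY
After op 3 paint(6,2,G):
YYYYYYY
RRRYYYY
RRRYYKY
RRRYYKY
YYYYYRY
YYYYYYY
YYGYYYY
YYYYYYY
YYYYYYY

Answer: YYYYYYY
RRRYYYY
RRRYYKY
RRRYYKY
YYYYYRY
YYYYYYY
YYGYYYY
YYYYYYY
YYYYYYY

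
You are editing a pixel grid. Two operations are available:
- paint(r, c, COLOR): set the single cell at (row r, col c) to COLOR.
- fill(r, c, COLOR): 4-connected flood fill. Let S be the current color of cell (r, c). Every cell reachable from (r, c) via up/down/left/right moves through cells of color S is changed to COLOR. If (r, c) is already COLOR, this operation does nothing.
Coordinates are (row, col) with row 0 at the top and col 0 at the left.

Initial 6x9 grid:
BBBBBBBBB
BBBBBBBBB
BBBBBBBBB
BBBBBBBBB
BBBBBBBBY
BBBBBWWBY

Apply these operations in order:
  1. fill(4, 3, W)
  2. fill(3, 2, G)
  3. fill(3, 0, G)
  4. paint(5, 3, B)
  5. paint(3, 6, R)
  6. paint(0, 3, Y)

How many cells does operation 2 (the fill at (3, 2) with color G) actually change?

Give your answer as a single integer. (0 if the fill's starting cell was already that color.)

Answer: 52

Derivation:
After op 1 fill(4,3,W) [50 cells changed]:
WWWWWWWWW
WWWWWWWWW
WWWWWWWWW
WWWWWWWWW
WWWWWWWWY
WWWWWWWWY
After op 2 fill(3,2,G) [52 cells changed]:
GGGGGGGGG
GGGGGGGGG
GGGGGGGGG
GGGGGGGGG
GGGGGGGGY
GGGGGGGGY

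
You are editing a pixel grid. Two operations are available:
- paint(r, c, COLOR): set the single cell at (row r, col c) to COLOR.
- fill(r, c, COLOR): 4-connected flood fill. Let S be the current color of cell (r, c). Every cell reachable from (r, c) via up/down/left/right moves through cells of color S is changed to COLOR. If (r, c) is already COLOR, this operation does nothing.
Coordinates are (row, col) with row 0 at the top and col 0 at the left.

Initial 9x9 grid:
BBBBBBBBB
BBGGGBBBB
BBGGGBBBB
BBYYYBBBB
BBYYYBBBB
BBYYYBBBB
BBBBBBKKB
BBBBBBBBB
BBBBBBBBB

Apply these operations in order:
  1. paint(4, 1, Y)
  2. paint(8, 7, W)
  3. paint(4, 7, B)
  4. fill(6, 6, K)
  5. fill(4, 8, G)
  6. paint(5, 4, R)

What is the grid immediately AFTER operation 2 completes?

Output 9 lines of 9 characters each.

Answer: BBBBBBBBB
BBGGGBBBB
BBGGGBBBB
BBYYYBBBB
BYYYYBBBB
BBYYYBBBB
BBBBBBKKB
BBBBBBBBB
BBBBBBBWB

Derivation:
After op 1 paint(4,1,Y):
BBBBBBBBB
BBGGGBBBB
BBGGGBBBB
BBYYYBBBB
BYYYYBBBB
BBYYYBBBB
BBBBBBKKB
BBBBBBBBB
BBBBBBBBB
After op 2 paint(8,7,W):
BBBBBBBBB
BBGGGBBBB
BBGGGBBBB
BBYYYBBBB
BYYYYBBBB
BBYYYBBBB
BBBBBBKKB
BBBBBBBBB
BBBBBBBWB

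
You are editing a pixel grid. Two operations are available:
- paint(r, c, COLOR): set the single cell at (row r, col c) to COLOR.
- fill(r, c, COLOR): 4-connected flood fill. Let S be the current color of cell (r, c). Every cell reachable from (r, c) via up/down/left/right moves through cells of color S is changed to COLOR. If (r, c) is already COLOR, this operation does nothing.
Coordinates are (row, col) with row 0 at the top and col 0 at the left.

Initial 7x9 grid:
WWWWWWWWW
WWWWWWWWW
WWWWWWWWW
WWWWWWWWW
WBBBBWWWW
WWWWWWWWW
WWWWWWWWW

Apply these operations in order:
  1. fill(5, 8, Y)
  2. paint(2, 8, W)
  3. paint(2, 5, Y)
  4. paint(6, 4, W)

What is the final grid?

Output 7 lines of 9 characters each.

After op 1 fill(5,8,Y) [59 cells changed]:
YYYYYYYYY
YYYYYYYYY
YYYYYYYYY
YYYYYYYYY
YBBBBYYYY
YYYYYYYYY
YYYYYYYYY
After op 2 paint(2,8,W):
YYYYYYYYY
YYYYYYYYY
YYYYYYYYW
YYYYYYYYY
YBBBBYYYY
YYYYYYYYY
YYYYYYYYY
After op 3 paint(2,5,Y):
YYYYYYYYY
YYYYYYYYY
YYYYYYYYW
YYYYYYYYY
YBBBBYYYY
YYYYYYYYY
YYYYYYYYY
After op 4 paint(6,4,W):
YYYYYYYYY
YYYYYYYYY
YYYYYYYYW
YYYYYYYYY
YBBBBYYYY
YYYYYYYYY
YYYYWYYYY

Answer: YYYYYYYYY
YYYYYYYYY
YYYYYYYYW
YYYYYYYYY
YBBBBYYYY
YYYYYYYYY
YYYYWYYYY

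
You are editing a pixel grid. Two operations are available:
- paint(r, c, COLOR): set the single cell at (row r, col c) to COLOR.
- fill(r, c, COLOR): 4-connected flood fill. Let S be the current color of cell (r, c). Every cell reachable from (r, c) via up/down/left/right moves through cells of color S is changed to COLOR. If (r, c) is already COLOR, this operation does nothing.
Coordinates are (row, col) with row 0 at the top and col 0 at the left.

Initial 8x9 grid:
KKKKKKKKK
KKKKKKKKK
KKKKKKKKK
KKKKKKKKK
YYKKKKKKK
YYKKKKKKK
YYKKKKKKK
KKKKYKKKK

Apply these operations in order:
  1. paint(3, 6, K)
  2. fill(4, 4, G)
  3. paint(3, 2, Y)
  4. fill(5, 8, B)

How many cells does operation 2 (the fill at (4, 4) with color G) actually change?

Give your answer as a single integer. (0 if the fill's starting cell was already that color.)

Answer: 65

Derivation:
After op 1 paint(3,6,K):
KKKKKKKKK
KKKKKKKKK
KKKKKKKKK
KKKKKKKKK
YYKKKKKKK
YYKKKKKKK
YYKKKKKKK
KKKKYKKKK
After op 2 fill(4,4,G) [65 cells changed]:
GGGGGGGGG
GGGGGGGGG
GGGGGGGGG
GGGGGGGGG
YYGGGGGGG
YYGGGGGGG
YYGGGGGGG
GGGGYGGGG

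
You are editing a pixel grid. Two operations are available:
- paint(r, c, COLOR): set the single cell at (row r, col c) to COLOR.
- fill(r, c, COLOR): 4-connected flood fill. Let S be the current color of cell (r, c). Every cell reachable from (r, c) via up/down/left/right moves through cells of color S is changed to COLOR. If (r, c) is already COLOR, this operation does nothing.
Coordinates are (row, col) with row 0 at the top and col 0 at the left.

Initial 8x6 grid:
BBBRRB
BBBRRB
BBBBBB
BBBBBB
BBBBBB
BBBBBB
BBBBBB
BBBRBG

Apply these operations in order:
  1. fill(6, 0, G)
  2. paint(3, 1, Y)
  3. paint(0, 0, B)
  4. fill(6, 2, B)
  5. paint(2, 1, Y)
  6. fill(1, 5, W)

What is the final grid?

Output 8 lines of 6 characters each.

Answer: WWWRRW
WWWRRW
WYWWWW
WYWWWW
WWWWWW
WWWWWW
WWWWWW
WWWRWW

Derivation:
After op 1 fill(6,0,G) [42 cells changed]:
GGGRRG
GGGRRG
GGGGGG
GGGGGG
GGGGGG
GGGGGG
GGGGGG
GGGRGG
After op 2 paint(3,1,Y):
GGGRRG
GGGRRG
GGGGGG
GYGGGG
GGGGGG
GGGGGG
GGGGGG
GGGRGG
After op 3 paint(0,0,B):
BGGRRG
GGGRRG
GGGGGG
GYGGGG
GGGGGG
GGGGGG
GGGGGG
GGGRGG
After op 4 fill(6,2,B) [41 cells changed]:
BBBRRB
BBBRRB
BBBBBB
BYBBBB
BBBBBB
BBBBBB
BBBBBB
BBBRBB
After op 5 paint(2,1,Y):
BBBRRB
BBBRRB
BYBBBB
BYBBBB
BBBBBB
BBBBBB
BBBBBB
BBBRBB
After op 6 fill(1,5,W) [41 cells changed]:
WWWRRW
WWWRRW
WYWWWW
WYWWWW
WWWWWW
WWWWWW
WWWWWW
WWWRWW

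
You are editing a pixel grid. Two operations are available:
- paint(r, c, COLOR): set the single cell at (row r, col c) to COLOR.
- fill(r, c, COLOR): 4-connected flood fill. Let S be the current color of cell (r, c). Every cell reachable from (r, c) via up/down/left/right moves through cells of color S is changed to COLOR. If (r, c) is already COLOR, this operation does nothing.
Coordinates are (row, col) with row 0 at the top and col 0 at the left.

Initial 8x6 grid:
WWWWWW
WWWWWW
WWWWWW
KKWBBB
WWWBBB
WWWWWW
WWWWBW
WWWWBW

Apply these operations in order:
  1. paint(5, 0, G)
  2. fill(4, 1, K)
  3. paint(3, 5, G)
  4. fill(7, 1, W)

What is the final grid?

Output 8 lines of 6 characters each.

Answer: WWWWWW
WWWWWW
WWWWWW
WWWBBG
WWWBBB
GWWWWW
WWWWBW
WWWWBW

Derivation:
After op 1 paint(5,0,G):
WWWWWW
WWWWWW
WWWWWW
KKWBBB
WWWBBB
GWWWWW
WWWWBW
WWWWBW
After op 2 fill(4,1,K) [37 cells changed]:
KKKKKK
KKKKKK
KKKKKK
KKKBBB
KKKBBB
GKKKKK
KKKKBK
KKKKBK
After op 3 paint(3,5,G):
KKKKKK
KKKKKK
KKKKKK
KKKBBG
KKKBBB
GKKKKK
KKKKBK
KKKKBK
After op 4 fill(7,1,W) [39 cells changed]:
WWWWWW
WWWWWW
WWWWWW
WWWBBG
WWWBBB
GWWWWW
WWWWBW
WWWWBW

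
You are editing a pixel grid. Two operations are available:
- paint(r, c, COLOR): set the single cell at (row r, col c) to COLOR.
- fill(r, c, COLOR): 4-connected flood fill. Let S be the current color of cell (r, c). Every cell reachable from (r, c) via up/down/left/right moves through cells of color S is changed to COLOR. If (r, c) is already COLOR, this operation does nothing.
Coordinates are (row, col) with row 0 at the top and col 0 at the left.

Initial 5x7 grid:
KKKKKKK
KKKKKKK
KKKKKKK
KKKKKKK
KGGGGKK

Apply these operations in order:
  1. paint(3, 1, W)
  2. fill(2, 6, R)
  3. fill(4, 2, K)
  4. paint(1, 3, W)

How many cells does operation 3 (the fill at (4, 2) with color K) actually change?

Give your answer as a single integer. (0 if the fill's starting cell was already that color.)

Answer: 4

Derivation:
After op 1 paint(3,1,W):
KKKKKKK
KKKKKKK
KKKKKKK
KWKKKKK
KGGGGKK
After op 2 fill(2,6,R) [30 cells changed]:
RRRRRRR
RRRRRRR
RRRRRRR
RWRRRRR
RGGGGRR
After op 3 fill(4,2,K) [4 cells changed]:
RRRRRRR
RRRRRRR
RRRRRRR
RWRRRRR
RKKKKRR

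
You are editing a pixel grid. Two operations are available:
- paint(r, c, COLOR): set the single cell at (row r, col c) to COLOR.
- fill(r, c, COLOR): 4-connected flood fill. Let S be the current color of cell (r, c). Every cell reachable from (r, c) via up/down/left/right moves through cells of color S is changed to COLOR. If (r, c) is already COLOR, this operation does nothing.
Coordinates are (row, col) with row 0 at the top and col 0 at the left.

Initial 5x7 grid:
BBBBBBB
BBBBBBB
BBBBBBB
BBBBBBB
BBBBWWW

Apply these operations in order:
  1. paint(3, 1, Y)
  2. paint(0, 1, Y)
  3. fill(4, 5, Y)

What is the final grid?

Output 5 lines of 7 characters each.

Answer: BYBBBBB
BBBBBBB
BBBBBBB
BYBBBBB
BBBBYYY

Derivation:
After op 1 paint(3,1,Y):
BBBBBBB
BBBBBBB
BBBBBBB
BYBBBBB
BBBBWWW
After op 2 paint(0,1,Y):
BYBBBBB
BBBBBBB
BBBBBBB
BYBBBBB
BBBBWWW
After op 3 fill(4,5,Y) [3 cells changed]:
BYBBBBB
BBBBBBB
BBBBBBB
BYBBBBB
BBBBYYY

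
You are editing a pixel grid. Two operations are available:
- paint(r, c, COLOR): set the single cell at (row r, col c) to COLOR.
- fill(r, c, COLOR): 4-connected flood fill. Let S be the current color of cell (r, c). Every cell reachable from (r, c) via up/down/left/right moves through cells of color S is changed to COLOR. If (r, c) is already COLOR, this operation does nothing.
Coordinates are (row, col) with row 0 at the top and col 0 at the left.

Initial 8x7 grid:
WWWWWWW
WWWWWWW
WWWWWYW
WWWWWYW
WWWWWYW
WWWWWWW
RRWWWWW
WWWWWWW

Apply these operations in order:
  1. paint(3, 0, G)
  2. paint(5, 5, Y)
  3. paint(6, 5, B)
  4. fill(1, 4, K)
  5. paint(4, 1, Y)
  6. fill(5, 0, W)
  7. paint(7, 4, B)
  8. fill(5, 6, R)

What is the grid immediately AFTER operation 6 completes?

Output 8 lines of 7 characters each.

After op 1 paint(3,0,G):
WWWWWWW
WWWWWWW
WWWWWYW
GWWWWYW
WWWWWYW
WWWWWWW
RRWWWWW
WWWWWWW
After op 2 paint(5,5,Y):
WWWWWWW
WWWWWWW
WWWWWYW
GWWWWYW
WWWWWYW
WWWWWYW
RRWWWWW
WWWWWWW
After op 3 paint(6,5,B):
WWWWWWW
WWWWWWW
WWWWWYW
GWWWWYW
WWWWWYW
WWWWWYW
RRWWWBW
WWWWWWW
After op 4 fill(1,4,K) [48 cells changed]:
KKKKKKK
KKKKKKK
KKKKKYK
GKKKKYK
KKKKKYK
KKKKKYK
RRKKKBK
KKKKKKK
After op 5 paint(4,1,Y):
KKKKKKK
KKKKKKK
KKKKKYK
GKKKKYK
KYKKKYK
KKKKKYK
RRKKKBK
KKKKKKK
After op 6 fill(5,0,W) [47 cells changed]:
WWWWWWW
WWWWWWW
WWWWWYW
GWWWWYW
WYWWWYW
WWWWWYW
RRWWWBW
WWWWWWW

Answer: WWWWWWW
WWWWWWW
WWWWWYW
GWWWWYW
WYWWWYW
WWWWWYW
RRWWWBW
WWWWWWW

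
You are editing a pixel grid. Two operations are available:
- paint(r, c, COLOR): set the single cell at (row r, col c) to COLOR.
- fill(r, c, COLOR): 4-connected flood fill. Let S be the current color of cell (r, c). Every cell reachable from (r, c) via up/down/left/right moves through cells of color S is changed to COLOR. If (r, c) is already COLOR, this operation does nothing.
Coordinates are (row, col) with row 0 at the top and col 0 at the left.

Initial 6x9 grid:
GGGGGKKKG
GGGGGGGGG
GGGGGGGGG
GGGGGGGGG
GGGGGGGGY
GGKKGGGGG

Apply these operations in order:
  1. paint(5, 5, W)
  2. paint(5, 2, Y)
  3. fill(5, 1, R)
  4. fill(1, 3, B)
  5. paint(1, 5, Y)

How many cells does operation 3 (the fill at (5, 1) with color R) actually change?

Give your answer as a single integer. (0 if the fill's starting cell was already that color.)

Answer: 47

Derivation:
After op 1 paint(5,5,W):
GGGGGKKKG
GGGGGGGGG
GGGGGGGGG
GGGGGGGGG
GGGGGGGGY
GGKKGWGGG
After op 2 paint(5,2,Y):
GGGGGKKKG
GGGGGGGGG
GGGGGGGGG
GGGGGGGGG
GGGGGGGGY
GGYKGWGGG
After op 3 fill(5,1,R) [47 cells changed]:
RRRRRKKKR
RRRRRRRRR
RRRRRRRRR
RRRRRRRRR
RRRRRRRRY
RRYKRWRRR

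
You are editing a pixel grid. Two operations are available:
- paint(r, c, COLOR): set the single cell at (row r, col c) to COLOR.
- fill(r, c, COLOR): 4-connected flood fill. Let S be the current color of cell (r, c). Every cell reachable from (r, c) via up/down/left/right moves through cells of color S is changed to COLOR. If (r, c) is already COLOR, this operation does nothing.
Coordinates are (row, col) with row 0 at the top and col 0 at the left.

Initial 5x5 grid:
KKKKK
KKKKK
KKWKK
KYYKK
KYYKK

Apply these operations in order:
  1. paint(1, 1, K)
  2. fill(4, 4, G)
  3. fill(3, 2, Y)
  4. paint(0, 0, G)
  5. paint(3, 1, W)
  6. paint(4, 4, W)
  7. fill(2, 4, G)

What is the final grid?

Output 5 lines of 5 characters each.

Answer: GGGGG
GGGGG
GGWGG
GWYGG
GYYGW

Derivation:
After op 1 paint(1,1,K):
KKKKK
KKKKK
KKWKK
KYYKK
KYYKK
After op 2 fill(4,4,G) [20 cells changed]:
GGGGG
GGGGG
GGWGG
GYYGG
GYYGG
After op 3 fill(3,2,Y) [0 cells changed]:
GGGGG
GGGGG
GGWGG
GYYGG
GYYGG
After op 4 paint(0,0,G):
GGGGG
GGGGG
GGWGG
GYYGG
GYYGG
After op 5 paint(3,1,W):
GGGGG
GGGGG
GGWGG
GWYGG
GYYGG
After op 6 paint(4,4,W):
GGGGG
GGGGG
GGWGG
GWYGG
GYYGW
After op 7 fill(2,4,G) [0 cells changed]:
GGGGG
GGGGG
GGWGG
GWYGG
GYYGW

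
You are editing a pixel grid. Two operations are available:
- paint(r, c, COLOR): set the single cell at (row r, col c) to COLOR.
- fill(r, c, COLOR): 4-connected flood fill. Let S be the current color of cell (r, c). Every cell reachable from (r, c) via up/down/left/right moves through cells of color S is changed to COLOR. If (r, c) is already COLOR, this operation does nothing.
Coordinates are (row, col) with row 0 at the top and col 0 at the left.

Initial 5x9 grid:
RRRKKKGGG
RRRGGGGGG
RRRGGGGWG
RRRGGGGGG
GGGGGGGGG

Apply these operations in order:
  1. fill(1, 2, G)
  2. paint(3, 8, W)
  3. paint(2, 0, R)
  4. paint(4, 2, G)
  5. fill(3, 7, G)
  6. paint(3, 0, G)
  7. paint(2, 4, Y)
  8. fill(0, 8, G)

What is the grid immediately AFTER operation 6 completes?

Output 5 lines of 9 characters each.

After op 1 fill(1,2,G) [12 cells changed]:
GGGKKKGGG
GGGGGGGGG
GGGGGGGWG
GGGGGGGGG
GGGGGGGGG
After op 2 paint(3,8,W):
GGGKKKGGG
GGGGGGGGG
GGGGGGGWG
GGGGGGGGW
GGGGGGGGG
After op 3 paint(2,0,R):
GGGKKKGGG
GGGGGGGGG
RGGGGGGWG
GGGGGGGGW
GGGGGGGGG
After op 4 paint(4,2,G):
GGGKKKGGG
GGGGGGGGG
RGGGGGGWG
GGGGGGGGW
GGGGGGGGG
After op 5 fill(3,7,G) [0 cells changed]:
GGGKKKGGG
GGGGGGGGG
RGGGGGGWG
GGGGGGGGW
GGGGGGGGG
After op 6 paint(3,0,G):
GGGKKKGGG
GGGGGGGGG
RGGGGGGWG
GGGGGGGGW
GGGGGGGGG

Answer: GGGKKKGGG
GGGGGGGGG
RGGGGGGWG
GGGGGGGGW
GGGGGGGGG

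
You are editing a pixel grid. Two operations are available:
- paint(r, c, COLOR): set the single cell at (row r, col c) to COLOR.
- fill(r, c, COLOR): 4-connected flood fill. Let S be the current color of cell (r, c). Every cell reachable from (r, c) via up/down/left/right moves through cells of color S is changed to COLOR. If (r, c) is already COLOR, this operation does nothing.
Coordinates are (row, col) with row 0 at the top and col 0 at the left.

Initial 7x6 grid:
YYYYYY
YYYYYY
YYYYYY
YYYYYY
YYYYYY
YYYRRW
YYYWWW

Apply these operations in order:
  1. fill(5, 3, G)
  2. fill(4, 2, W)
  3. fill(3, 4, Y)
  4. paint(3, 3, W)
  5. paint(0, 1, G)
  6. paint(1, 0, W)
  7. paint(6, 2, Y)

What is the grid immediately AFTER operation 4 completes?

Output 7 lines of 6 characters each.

Answer: YYYYYY
YYYYYY
YYYYYY
YYYWYY
YYYYYY
YYYGGY
YYYYYY

Derivation:
After op 1 fill(5,3,G) [2 cells changed]:
YYYYYY
YYYYYY
YYYYYY
YYYYYY
YYYYYY
YYYGGW
YYYWWW
After op 2 fill(4,2,W) [36 cells changed]:
WWWWWW
WWWWWW
WWWWWW
WWWWWW
WWWWWW
WWWGGW
WWWWWW
After op 3 fill(3,4,Y) [40 cells changed]:
YYYYYY
YYYYYY
YYYYYY
YYYYYY
YYYYYY
YYYGGY
YYYYYY
After op 4 paint(3,3,W):
YYYYYY
YYYYYY
YYYYYY
YYYWYY
YYYYYY
YYYGGY
YYYYYY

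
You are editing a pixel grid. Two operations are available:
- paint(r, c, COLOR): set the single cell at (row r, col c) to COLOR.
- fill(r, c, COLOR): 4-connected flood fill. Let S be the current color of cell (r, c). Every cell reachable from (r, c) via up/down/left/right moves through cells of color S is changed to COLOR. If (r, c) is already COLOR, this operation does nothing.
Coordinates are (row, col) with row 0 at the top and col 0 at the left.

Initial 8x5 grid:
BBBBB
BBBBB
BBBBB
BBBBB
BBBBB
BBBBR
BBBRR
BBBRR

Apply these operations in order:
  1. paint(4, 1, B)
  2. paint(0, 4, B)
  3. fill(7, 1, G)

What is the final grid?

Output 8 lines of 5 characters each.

After op 1 paint(4,1,B):
BBBBB
BBBBB
BBBBB
BBBBB
BBBBB
BBBBR
BBBRR
BBBRR
After op 2 paint(0,4,B):
BBBBB
BBBBB
BBBBB
BBBBB
BBBBB
BBBBR
BBBRR
BBBRR
After op 3 fill(7,1,G) [35 cells changed]:
GGGGG
GGGGG
GGGGG
GGGGG
GGGGG
GGGGR
GGGRR
GGGRR

Answer: GGGGG
GGGGG
GGGGG
GGGGG
GGGGG
GGGGR
GGGRR
GGGRR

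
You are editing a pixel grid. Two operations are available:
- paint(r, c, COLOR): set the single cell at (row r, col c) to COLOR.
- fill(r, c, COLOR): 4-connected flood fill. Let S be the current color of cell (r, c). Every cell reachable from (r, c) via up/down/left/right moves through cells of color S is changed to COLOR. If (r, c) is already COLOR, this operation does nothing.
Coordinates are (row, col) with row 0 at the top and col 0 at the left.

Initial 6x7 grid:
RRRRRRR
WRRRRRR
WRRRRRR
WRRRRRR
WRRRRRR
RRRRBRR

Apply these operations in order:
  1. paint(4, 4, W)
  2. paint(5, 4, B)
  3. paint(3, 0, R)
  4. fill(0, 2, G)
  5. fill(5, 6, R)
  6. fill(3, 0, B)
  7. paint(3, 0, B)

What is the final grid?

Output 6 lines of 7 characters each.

After op 1 paint(4,4,W):
RRRRRRR
WRRRRRR
WRRRRRR
WRRRRRR
WRRRWRR
RRRRBRR
After op 2 paint(5,4,B):
RRRRRRR
WRRRRRR
WRRRRRR
WRRRRRR
WRRRWRR
RRRRBRR
After op 3 paint(3,0,R):
RRRRRRR
WRRRRRR
WRRRRRR
RRRRRRR
WRRRWRR
RRRRBRR
After op 4 fill(0,2,G) [37 cells changed]:
GGGGGGG
WGGGGGG
WGGGGGG
GGGGGGG
WGGGWGG
GGGGBGG
After op 5 fill(5,6,R) [37 cells changed]:
RRRRRRR
WRRRRRR
WRRRRRR
RRRRRRR
WRRRWRR
RRRRBRR
After op 6 fill(3,0,B) [37 cells changed]:
BBBBBBB
WBBBBBB
WBBBBBB
BBBBBBB
WBBBWBB
BBBBBBB
After op 7 paint(3,0,B):
BBBBBBB
WBBBBBB
WBBBBBB
BBBBBBB
WBBBWBB
BBBBBBB

Answer: BBBBBBB
WBBBBBB
WBBBBBB
BBBBBBB
WBBBWBB
BBBBBBB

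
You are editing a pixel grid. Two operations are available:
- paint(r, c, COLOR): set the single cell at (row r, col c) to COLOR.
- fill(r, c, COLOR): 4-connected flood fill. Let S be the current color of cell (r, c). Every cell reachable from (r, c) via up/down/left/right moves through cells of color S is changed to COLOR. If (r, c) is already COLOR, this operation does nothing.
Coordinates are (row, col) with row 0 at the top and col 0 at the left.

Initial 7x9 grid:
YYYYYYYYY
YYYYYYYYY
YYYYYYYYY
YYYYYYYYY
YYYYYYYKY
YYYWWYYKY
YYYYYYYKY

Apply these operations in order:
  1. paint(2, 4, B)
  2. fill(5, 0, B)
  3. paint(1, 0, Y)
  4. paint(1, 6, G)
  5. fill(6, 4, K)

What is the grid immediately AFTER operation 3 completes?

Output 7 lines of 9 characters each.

After op 1 paint(2,4,B):
YYYYYYYYY
YYYYYYYYY
YYYYBYYYY
YYYYYYYYY
YYYYYYYKY
YYYWWYYKY
YYYYYYYKY
After op 2 fill(5,0,B) [57 cells changed]:
BBBBBBBBB
BBBBBBBBB
BBBBBBBBB
BBBBBBBBB
BBBBBBBKB
BBBWWBBKB
BBBBBBBKB
After op 3 paint(1,0,Y):
BBBBBBBBB
YBBBBBBBB
BBBBBBBBB
BBBBBBBBB
BBBBBBBKB
BBBWWBBKB
BBBBBBBKB

Answer: BBBBBBBBB
YBBBBBBBB
BBBBBBBBB
BBBBBBBBB
BBBBBBBKB
BBBWWBBKB
BBBBBBBKB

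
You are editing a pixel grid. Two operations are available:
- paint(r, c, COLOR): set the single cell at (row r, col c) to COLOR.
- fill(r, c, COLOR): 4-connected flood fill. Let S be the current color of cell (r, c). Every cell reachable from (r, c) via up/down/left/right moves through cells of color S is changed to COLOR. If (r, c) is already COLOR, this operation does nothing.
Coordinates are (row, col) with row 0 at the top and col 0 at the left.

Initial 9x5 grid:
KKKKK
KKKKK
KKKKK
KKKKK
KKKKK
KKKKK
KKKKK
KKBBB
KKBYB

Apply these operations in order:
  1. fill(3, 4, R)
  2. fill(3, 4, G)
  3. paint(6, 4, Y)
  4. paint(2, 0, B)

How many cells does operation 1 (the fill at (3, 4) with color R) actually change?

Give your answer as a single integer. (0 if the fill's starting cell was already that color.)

Answer: 39

Derivation:
After op 1 fill(3,4,R) [39 cells changed]:
RRRRR
RRRRR
RRRRR
RRRRR
RRRRR
RRRRR
RRRRR
RRBBB
RRBYB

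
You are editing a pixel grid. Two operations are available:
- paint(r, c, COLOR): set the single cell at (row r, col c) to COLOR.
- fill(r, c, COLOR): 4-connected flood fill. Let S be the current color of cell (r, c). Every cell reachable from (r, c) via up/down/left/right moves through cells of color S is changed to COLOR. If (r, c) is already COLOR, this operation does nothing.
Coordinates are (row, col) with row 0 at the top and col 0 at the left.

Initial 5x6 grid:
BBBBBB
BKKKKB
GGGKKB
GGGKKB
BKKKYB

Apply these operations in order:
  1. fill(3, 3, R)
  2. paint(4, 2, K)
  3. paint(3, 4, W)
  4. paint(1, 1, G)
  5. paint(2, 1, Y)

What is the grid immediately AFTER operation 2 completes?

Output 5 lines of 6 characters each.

After op 1 fill(3,3,R) [11 cells changed]:
BBBBBB
BRRRRB
GGGRRB
GGGRRB
BRRRYB
After op 2 paint(4,2,K):
BBBBBB
BRRRRB
GGGRRB
GGGRRB
BRKRYB

Answer: BBBBBB
BRRRRB
GGGRRB
GGGRRB
BRKRYB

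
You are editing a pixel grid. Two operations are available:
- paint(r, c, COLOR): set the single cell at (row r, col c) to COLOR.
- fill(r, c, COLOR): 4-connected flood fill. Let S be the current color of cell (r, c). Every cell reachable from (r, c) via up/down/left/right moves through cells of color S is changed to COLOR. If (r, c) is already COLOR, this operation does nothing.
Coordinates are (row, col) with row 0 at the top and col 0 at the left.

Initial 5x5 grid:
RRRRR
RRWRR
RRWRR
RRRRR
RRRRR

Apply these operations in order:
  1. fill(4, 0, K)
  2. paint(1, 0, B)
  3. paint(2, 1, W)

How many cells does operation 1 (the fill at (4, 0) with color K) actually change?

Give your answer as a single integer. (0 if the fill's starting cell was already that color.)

After op 1 fill(4,0,K) [23 cells changed]:
KKKKK
KKWKK
KKWKK
KKKKK
KKKKK

Answer: 23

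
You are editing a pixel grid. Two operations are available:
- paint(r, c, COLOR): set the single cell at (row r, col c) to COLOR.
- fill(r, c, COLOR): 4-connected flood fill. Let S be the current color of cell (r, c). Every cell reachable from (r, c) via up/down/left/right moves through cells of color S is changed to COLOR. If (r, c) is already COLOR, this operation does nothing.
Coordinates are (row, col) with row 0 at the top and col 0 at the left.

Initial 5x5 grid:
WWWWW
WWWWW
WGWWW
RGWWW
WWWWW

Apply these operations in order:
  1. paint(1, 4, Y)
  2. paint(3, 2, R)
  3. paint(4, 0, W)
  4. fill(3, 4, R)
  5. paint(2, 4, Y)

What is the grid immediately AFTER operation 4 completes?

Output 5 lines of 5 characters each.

Answer: RRRRR
RRRRY
RGRRR
RGRRR
RRRRR

Derivation:
After op 1 paint(1,4,Y):
WWWWW
WWWWY
WGWWW
RGWWW
WWWWW
After op 2 paint(3,2,R):
WWWWW
WWWWY
WGWWW
RGRWW
WWWWW
After op 3 paint(4,0,W):
WWWWW
WWWWY
WGWWW
RGRWW
WWWWW
After op 4 fill(3,4,R) [20 cells changed]:
RRRRR
RRRRY
RGRRR
RGRRR
RRRRR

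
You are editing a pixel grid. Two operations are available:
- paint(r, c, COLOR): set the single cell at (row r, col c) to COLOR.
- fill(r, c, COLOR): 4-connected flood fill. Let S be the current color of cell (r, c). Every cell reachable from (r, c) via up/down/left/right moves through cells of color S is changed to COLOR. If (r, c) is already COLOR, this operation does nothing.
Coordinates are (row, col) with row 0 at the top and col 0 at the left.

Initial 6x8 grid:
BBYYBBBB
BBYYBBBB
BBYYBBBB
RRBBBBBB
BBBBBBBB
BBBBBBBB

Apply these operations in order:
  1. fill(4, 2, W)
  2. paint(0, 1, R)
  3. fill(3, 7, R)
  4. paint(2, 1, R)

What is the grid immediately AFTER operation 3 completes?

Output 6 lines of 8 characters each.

Answer: BRYYRRRR
BBYYRRRR
BBYYRRRR
RRRRRRRR
RRRRRRRR
RRRRRRRR

Derivation:
After op 1 fill(4,2,W) [34 cells changed]:
BBYYWWWW
BBYYWWWW
BBYYWWWW
RRWWWWWW
WWWWWWWW
WWWWWWWW
After op 2 paint(0,1,R):
BRYYWWWW
BBYYWWWW
BBYYWWWW
RRWWWWWW
WWWWWWWW
WWWWWWWW
After op 3 fill(3,7,R) [34 cells changed]:
BRYYRRRR
BBYYRRRR
BBYYRRRR
RRRRRRRR
RRRRRRRR
RRRRRRRR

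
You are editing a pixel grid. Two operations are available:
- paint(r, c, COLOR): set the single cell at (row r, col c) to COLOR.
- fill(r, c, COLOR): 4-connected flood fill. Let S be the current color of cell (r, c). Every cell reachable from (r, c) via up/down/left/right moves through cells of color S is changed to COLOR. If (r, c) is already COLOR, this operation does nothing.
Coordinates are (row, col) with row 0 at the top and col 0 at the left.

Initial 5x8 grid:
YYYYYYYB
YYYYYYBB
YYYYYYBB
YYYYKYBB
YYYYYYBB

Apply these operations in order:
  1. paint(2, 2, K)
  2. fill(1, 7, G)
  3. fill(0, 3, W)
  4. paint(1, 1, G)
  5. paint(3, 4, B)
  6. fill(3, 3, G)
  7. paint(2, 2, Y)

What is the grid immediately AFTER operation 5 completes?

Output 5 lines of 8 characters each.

Answer: WWWWWWWG
WGWWWWGG
WWKWWWGG
WWWWBWGG
WWWWWWGG

Derivation:
After op 1 paint(2,2,K):
YYYYYYYB
YYYYYYBB
YYKYYYBB
YYYYKYBB
YYYYYYBB
After op 2 fill(1,7,G) [9 cells changed]:
YYYYYYYG
YYYYYYGG
YYKYYYGG
YYYYKYGG
YYYYYYGG
After op 3 fill(0,3,W) [29 cells changed]:
WWWWWWWG
WWWWWWGG
WWKWWWGG
WWWWKWGG
WWWWWWGG
After op 4 paint(1,1,G):
WWWWWWWG
WGWWWWGG
WWKWWWGG
WWWWKWGG
WWWWWWGG
After op 5 paint(3,4,B):
WWWWWWWG
WGWWWWGG
WWKWWWGG
WWWWBWGG
WWWWWWGG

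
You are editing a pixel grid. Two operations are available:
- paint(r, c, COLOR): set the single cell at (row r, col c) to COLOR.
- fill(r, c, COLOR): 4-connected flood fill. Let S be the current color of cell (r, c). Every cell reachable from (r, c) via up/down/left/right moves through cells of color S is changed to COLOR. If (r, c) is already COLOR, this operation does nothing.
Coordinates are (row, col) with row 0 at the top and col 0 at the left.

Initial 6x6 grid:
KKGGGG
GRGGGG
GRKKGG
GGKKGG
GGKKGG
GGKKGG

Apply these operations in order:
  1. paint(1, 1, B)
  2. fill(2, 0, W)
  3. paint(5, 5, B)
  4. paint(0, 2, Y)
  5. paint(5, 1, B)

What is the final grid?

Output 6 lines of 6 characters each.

Answer: KKYGGG
WBGGGG
WRKKGG
WWKKGG
WWKKGG
WBKKGB

Derivation:
After op 1 paint(1,1,B):
KKGGGG
GBGGGG
GRKKGG
GGKKGG
GGKKGG
GGKKGG
After op 2 fill(2,0,W) [8 cells changed]:
KKGGGG
WBGGGG
WRKKGG
WWKKGG
WWKKGG
WWKKGG
After op 3 paint(5,5,B):
KKGGGG
WBGGGG
WRKKGG
WWKKGG
WWKKGG
WWKKGB
After op 4 paint(0,2,Y):
KKYGGG
WBGGGG
WRKKGG
WWKKGG
WWKKGG
WWKKGB
After op 5 paint(5,1,B):
KKYGGG
WBGGGG
WRKKGG
WWKKGG
WWKKGG
WBKKGB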